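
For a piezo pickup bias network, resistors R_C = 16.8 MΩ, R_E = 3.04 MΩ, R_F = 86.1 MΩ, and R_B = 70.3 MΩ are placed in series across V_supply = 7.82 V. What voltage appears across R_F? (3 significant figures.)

Total series resistance ΣR = 16.8 + 3.04 + 86.1 + 70.3 = 176.2 MΩ.
Voltage divider: V = V_supply · (86.10 / 176.2) = 7.82 × 0.4885 = 3.820 V.

V ≈ 3.82 V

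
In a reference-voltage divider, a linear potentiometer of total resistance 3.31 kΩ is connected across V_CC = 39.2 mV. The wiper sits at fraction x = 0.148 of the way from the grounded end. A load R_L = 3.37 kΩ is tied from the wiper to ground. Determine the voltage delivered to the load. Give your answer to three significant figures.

V_out ≈ 5.16 mV

Split the track: R_lower = x·R_p = 0.4899 kΩ, R_upper = (1−x)·R_p = 2.820 kΩ.
Lower segment in parallel with the load: 0.4899 ‖ 3.37 = 0.4277 kΩ.
V_out = 39.2 × 0.4277/(2.820 + 0.4277) = 5.162 mV.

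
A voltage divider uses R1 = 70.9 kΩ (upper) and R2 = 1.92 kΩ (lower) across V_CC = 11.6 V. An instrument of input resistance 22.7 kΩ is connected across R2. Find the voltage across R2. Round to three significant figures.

First combine the lower leg with the load: R2 ‖ R_L = 1.770 kΩ.
Now apply the divider: V_out = 11.6 × 0.02436 = 0.2826 V.

V_out ≈ 0.283 V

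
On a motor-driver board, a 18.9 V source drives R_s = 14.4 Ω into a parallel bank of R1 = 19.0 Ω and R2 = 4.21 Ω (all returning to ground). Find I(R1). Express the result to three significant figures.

I ≈ 0.192 A

Equivalent of the parallel group: R_p = 3.446 Ω.
Node voltage V_A = V_DC · R_p/(R_s + R_p) = 18.9 × 0.1931 = 3.650 V.
I(R1) = V_A / R1 = 3.650/19.0 = 0.1921 A.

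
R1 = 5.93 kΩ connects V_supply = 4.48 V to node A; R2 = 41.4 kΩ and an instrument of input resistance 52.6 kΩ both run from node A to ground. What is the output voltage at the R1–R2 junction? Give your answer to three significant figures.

V_out ≈ 3.57 V

R2 ‖ R_L = (41.4 × 52.6)/(41.4 + 52.6) = 23.17 kΩ.
Now apply the divider: V_out = 4.48 × 0.7962 = 3.567 V.
(Unloaded it would be 3.92 V; the load pulls it down.)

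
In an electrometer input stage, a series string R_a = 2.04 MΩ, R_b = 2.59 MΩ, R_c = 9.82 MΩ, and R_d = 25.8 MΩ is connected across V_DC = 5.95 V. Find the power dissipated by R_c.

P ≈ 0.215 µW

Series current I = V_DC/ΣR = 5.95/40.25 = 0.1478 µA.
P(R_c) = I²·R_c = (0.1478)² × 9.82 = 0.2146 µW.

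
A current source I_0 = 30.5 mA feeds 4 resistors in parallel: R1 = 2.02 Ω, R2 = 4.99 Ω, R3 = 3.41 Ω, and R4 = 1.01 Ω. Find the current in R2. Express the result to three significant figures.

Conductances: ΣG = 1/2.02 + 1/4.99 + 1/3.41 + 1/1.01 = 1.979 (1/Ω).
R2 takes the fraction G_k/ΣG = 0.2004/1.979 = 0.1013, so I = 30.5 × 0.1013 = 3.089 mA.

I ≈ 3.09 mA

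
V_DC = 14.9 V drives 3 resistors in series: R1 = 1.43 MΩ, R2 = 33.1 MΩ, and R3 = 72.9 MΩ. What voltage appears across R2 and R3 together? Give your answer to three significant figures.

ΣR = 1.43 + 33.1 + 72.9 = 107.4 MΩ.
R_{R2..R3} = 33.1 + 72.9 = 106.0 MΩ.
By the voltage-divider rule, V = 14.9 × 106.0/107.4 = 14.70 V.

V ≈ 14.7 V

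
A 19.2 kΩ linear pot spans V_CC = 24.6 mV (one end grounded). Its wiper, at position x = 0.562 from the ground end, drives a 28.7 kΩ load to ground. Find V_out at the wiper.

V_out ≈ 11.9 mV

Split the track: R_lower = x·R_p = 10.79 kΩ, R_upper = (1−x)·R_p = 8.410 kΩ.
Lower segment in parallel with the load: 10.79 ‖ 28.7 = 7.842 kΩ.
Then V_out = V_CC · 7.842/(8.410 + 7.842) = 11.87 mV.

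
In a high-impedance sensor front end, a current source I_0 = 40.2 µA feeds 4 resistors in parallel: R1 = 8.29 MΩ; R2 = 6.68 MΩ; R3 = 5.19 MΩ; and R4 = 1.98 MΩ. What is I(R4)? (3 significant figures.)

I ≈ 21.0 µA

Total conductance ΣG = 1/8.29 + 1/6.68 + 1/5.19 + 1/1.98 = 0.9681 (units of 1/MΩ).
Current divider: I(R4) = I_0 · G_k/ΣG = 40.2 × (0.5051/0.9681) = 40.2 × 0.5217 = 20.97 µA.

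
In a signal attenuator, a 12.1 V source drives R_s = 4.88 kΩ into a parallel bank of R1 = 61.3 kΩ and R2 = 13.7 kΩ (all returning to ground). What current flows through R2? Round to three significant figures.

Parallel bank: R_p = 1/(1/61.3 + 1/13.7) = 11.20 kΩ.
V_A by voltage divider: V_A = 12.1 × 11.20/(4.88 + 11.20) = 8.427 V.
Branch current I = V_A/R2 = 8.427/13.7 = 0.6151 mA.
(Equivalently: I_total = 0.7526 mA, then current-divider fraction G_k/ΣG = 0.8173.)

I ≈ 0.615 mA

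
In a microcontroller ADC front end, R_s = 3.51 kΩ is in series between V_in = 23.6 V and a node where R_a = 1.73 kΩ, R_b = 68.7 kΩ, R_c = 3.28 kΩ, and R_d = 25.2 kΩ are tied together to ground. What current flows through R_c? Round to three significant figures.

Combine the parallel branches: R_p = (1/1.73 + 1/68.7 + 1/3.28 + 1/25.2)⁻¹ = 1.067 kΩ.
V_A = 23.6 × 1.067/4.577 = 5.502 V.
I(R_c) = V_A / R_c = 5.502/3.28 = 1.677 mA.

I ≈ 1.68 mA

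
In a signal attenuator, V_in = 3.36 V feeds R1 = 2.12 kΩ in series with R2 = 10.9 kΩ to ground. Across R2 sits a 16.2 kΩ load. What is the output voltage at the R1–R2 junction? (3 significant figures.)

V_out ≈ 2.54 V

The load sits in parallel with R2, giving an effective lower resistance R2' = R2·R_L/(R2+R_L) = 6.516 kΩ.
Then V_out = V_in · R2'/(R1 + R2') = 3.36 × 6.516/8.636 = 2.535 V.
(Unloaded it would be 2.81 V; the load pulls it down.)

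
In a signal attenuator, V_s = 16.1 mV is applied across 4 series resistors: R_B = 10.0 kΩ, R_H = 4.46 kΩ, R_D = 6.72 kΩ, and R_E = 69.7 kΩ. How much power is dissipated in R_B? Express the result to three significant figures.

P ≈ 0.314 nW

Series current I = V_s/ΣR = 16.1/90.88 = 0.1772 µA.
V(R_B) = I·R = 1.772 mV; P = V·I = 1.772 × 0.1772 = 0.3138 nW.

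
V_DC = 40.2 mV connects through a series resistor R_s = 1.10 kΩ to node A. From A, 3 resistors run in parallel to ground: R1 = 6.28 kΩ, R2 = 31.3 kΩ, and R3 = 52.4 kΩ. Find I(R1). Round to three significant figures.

I ≈ 5.20 µA

Equivalent of the parallel group: R_p = 4.756 kΩ.
Node voltage V_A = V_DC · R_p/(R_s + R_p) = 40.2 × 0.8122 = 32.65 mV.
Branch current I = V_A/R1 = 32.65/6.28 = 5.199 µA.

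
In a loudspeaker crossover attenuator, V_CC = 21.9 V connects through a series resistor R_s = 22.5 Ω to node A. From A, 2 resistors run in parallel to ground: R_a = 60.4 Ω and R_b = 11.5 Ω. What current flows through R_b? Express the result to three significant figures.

I ≈ 0.572 A

Equivalent of the parallel group: R_p = 9.661 Ω.
V_A = 21.9 × 9.661/32.16 = 6.578 V.
Branch current I = V_A/R_b = 6.578/11.5 = 0.5720 A.
(Check via current divider: I_total = 0.6810 A; share G_k/ΣG = 0.8401 → same result.)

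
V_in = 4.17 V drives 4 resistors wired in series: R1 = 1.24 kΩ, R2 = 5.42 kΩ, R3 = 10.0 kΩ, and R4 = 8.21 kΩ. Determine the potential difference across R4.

ΣR = 1.24 + 5.42 + 10.0 + 8.21 = 24.87 kΩ.
Voltage divider: V = V_in · (8.210 / 24.87) = 4.17 × 0.3301 = 1.377 V.

V ≈ 1.38 V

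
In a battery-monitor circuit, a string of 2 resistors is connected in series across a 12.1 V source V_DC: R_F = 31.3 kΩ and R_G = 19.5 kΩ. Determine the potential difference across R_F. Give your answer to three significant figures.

V ≈ 7.46 V

ΣR = 31.3 + 19.5 = 50.80 kΩ.
V = V_DC · R/ΣR = 12.1 × 0.6161 = 7.455 V.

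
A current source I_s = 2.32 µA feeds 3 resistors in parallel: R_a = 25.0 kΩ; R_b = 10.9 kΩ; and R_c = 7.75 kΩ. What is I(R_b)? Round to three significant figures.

Conductances: ΣG = 1/25.0 + 1/10.9 + 1/7.75 = 0.2608 (1/kΩ).
By the current-divider rule, I = I_s · G_k/ΣG = 2.32 × 0.3518 = 0.8162 µA.

I ≈ 0.816 µA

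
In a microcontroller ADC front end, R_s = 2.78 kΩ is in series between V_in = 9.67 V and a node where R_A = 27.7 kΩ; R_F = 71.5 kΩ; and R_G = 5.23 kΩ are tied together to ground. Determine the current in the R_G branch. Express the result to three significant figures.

I ≈ 1.11 mA

Combine the parallel branches: R_p = (1/27.7 + 1/71.5 + 1/5.23)⁻¹ = 4.144 kΩ.
Node voltage V_A = V_in · R_p/(R_s + R_p) = 9.67 × 0.5985 = 5.788 V.
I(R_G) = V_A / R_G = 5.788/5.23 = 1.107 mA.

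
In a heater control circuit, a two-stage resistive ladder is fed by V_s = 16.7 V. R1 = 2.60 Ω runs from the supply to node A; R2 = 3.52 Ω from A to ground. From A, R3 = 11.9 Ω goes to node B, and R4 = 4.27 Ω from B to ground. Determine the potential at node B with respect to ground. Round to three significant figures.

V_B ≈ 2.32 V

The second stage (R3 + R4 = 16.17 Ω) loads node A in parallel with R2.
R2 ‖ (R3+R4) = 2.891 Ω.
V_A = 16.7 × 2.891/(2.60 + 2.891) = 8.792 V.
V_B = V_A × 0.2641 = 2.322 V.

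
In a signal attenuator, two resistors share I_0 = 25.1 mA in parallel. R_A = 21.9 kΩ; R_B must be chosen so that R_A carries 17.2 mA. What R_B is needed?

R_B ≈ 47.7 kΩ

In a two-way split, I_A/I_0 = R_B/(R_A + R_B).
17.2/25.1 = R_B/(R_A + R_B) → R_B = R_A · (0.6853)/(1 − 0.6853) = 21.9 × 2.177 = 47.68 kΩ.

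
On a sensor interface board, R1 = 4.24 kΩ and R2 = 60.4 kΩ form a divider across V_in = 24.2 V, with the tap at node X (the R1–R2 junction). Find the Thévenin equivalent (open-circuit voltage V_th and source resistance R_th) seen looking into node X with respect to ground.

With X open, the divider is unloaded: V_th = 24.2 × 60.4/64.64 = 22.61 V.
Looking into X with the source shorted: R_th = R1·R2/(R1+R2) = 4.240 × 60.4/64.64 = 3.962 kΩ.

V_th ≈ 22.6 V, R_th ≈ 3.96 kΩ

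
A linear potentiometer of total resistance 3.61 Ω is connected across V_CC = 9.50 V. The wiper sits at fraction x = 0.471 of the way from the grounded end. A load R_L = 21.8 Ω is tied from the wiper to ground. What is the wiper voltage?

Lower segment x·R_p = 1.700 Ω; upper segment (1−x)·R_p = 1.910 Ω.
R_L loads the lower segment: effective lower R = 1.577 Ω.
Loaded-divider output: V_out = 9.50 × 0.4523 = 4.297 V.

V_out ≈ 4.30 V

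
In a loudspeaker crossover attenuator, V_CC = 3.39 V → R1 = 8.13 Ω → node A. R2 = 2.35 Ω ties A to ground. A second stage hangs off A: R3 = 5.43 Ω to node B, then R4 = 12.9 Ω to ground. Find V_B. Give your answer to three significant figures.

V_B ≈ 0.487 V

The second stage (R3 + R4 = 18.33 Ω) loads node A in parallel with R2.
R2 ‖ (R3+R4) = 2.083 Ω.
First divider: V_A = V_CC · 2.083/(8.13 + 2.083) = 0.6914 V.
V_B = V_A × 0.7038 = 0.4866 V.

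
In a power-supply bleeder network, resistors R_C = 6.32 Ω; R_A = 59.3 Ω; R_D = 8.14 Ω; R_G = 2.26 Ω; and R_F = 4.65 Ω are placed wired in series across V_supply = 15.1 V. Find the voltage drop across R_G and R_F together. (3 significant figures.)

Series total: ΣR = 6.32 + 59.3 + 8.14 + 2.26 + 4.65 = 80.67 Ω.
R_{R_G..R_F} = 2.26 + 4.65 = 6.910 Ω.
Voltage divider: V = V_supply · (6.910 / 80.67) = 15.1 × 0.08566 = 1.293 V.

V ≈ 1.29 V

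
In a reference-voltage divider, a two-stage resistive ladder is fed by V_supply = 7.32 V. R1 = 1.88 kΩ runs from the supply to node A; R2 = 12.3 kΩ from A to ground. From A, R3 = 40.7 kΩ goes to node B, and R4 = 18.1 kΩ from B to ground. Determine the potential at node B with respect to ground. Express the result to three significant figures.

V_B ≈ 1.90 V

The second stage (R3 + R4 = 58.80 kΩ) loads node A in parallel with R2.
Effective lower resistance at A: R2 ‖ 58.80 = 10.17 kΩ.
V_A = 7.32 × 10.17/(1.88 + 10.17) = 6.178 V.
Then the unloaded second divider: V_B = V_A × R4/(R3+R4) = 6.178 × 0.3078 = 1.902 V.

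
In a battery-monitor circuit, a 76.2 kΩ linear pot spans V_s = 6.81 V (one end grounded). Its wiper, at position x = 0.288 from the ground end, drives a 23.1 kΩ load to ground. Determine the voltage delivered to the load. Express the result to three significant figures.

The pot divides into 54.25 kΩ above the wiper and 21.95 kΩ below.
Lower segment in parallel with the load: 21.95 ‖ 23.1 = 11.25 kΩ.
Then V_out = V_s · 11.25/(54.25 + 11.25) = 1.170 V.
(Unloaded: V_out = x·V_s = 1.96 V.)

V_out ≈ 1.17 V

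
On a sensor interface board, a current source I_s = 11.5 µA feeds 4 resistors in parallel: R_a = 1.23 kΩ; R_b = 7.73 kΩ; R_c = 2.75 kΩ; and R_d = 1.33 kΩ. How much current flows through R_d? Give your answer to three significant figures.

Total conductance ΣG = 1/1.23 + 1/7.73 + 1/2.75 + 1/1.33 = 2.058 (units of 1/kΩ).
R_d takes the fraction G_k/ΣG = 0.7519/2.058 = 0.3654, so I = 11.5 × 0.3654 = 4.202 µA.

I ≈ 4.20 µA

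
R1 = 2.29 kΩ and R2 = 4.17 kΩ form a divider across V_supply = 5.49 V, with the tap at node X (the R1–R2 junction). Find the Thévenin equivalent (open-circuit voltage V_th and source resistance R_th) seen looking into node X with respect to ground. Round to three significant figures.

V_th ≈ 3.54 V, R_th ≈ 1.48 kΩ

Open-circuit (no load on X): V_th = V_supply · R2/(R1 + R2) = 5.49 × 4.17/(2.290 + 4.17) = 3.544 V.
Looking into X with the source shorted: R_th = R1·R2/(R1+R2) = 2.290 × 4.17/6.460 = 1.478 kΩ.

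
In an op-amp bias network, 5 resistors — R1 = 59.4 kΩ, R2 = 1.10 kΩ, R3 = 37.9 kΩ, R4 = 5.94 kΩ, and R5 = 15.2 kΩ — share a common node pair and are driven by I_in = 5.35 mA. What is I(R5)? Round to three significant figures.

I ≈ 0.297 mA

Total conductance ΣG = 1/59.4 + 1/1.10 + 1/37.9 + 1/5.94 + 1/15.2 = 1.186 (units of 1/kΩ).
Current divider: I(R5) = I_in · G_k/ΣG = 5.35 × (0.06579/1.186) = 5.35 × 0.05545 = 0.2967 mA.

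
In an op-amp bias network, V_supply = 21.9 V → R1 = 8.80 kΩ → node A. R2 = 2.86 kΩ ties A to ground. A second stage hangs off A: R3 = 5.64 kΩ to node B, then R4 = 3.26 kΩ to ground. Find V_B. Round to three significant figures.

Looking into the second stage from A: R3 + R4 = 8.900 kΩ appears in parallel with R2.
Effective lower resistance at A: R2 ‖ 8.900 = 2.164 kΩ.
First divider: V_A = V_supply · 2.164/(8.80 + 2.164) = 4.323 V.
Then the unloaded second divider: V_B = V_A × R4/(R3+R4) = 4.323 × 0.3663 = 1.584 V.

V_B ≈ 1.58 V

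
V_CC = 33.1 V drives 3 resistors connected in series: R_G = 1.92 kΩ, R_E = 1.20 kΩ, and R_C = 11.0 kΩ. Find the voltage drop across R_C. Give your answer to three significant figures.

V ≈ 25.8 V

ΣR = 1.92 + 1.20 + 11.0 = 14.12 kΩ.
Voltage divider: V = V_CC · (11.00 / 14.12) = 33.1 × 0.7790 = 25.79 V.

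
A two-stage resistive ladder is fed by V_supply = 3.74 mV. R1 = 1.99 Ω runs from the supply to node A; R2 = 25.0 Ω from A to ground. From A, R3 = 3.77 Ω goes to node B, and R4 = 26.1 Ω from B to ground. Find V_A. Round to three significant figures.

V_A ≈ 3.26 mV

Looking into the second stage from A: R3 + R4 = 29.87 Ω appears in parallel with R2.
Effective lower resistance at A: R2 ‖ 29.87 = 13.61 Ω.
So V_A = 3.74 × 0.8724 = 3.263 mV.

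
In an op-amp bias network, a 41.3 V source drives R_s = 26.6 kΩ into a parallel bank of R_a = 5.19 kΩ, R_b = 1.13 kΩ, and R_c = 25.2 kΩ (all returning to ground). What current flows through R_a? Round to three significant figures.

Equivalent of the parallel group: R_p = 0.8950 kΩ.
Node voltage V_A = V_s · R_p/(R_s + R_p) = 41.3 × 0.03255 = 1.344 V.
Branch current I = V_A/R_a = 1.344/5.19 = 0.2590 mA.

I ≈ 0.259 mA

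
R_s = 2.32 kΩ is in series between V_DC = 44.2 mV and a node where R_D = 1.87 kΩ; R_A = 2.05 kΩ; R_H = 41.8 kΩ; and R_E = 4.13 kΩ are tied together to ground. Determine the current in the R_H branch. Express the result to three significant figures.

I ≈ 0.265 µA

Equivalent of the parallel group: R_p = 0.7760 kΩ.
Node voltage V_A = V_DC · R_p/(R_s + R_p) = 44.2 × 0.2507 = 11.08 mV.
I(R_H) = V_A / R_H = 11.08/41.8 = 0.2650 µA.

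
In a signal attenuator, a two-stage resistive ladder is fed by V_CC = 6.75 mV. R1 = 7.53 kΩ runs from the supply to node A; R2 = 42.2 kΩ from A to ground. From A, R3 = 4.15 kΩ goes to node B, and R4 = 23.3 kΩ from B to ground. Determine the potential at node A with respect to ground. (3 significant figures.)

V_A ≈ 4.65 mV

The second stage (R3 + R4 = 27.45 kΩ) loads node A in parallel with R2.
Effective lower resistance at A: R2 ‖ 27.45 = 16.63 kΩ.
First divider: V_A = V_CC · 16.63/(7.53 + 16.63) = 4.646 mV.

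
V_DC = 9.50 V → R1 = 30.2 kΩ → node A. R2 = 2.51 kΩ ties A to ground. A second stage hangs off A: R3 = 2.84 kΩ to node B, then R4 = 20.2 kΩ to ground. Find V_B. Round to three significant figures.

V_B ≈ 0.581 V

The second stage (R3 + R4 = 23.04 kΩ) loads node A in parallel with R2.
Effective lower resistance at A: R2 ‖ 23.04 = 2.263 kΩ.
First divider: V_A = V_DC · 2.263/(30.2 + 2.263) = 0.6624 V.
V_B = V_A × 0.8767 = 0.5807 V.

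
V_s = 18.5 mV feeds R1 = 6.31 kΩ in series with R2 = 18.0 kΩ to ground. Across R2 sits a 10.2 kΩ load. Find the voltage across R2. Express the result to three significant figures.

V_out ≈ 9.39 mV

First combine the lower leg with the load: R2 ‖ R_L = 6.511 kΩ.
Then V_out = V_s · R2'/(R1 + R2') = 18.5 × 6.511/12.82 = 9.395 mV.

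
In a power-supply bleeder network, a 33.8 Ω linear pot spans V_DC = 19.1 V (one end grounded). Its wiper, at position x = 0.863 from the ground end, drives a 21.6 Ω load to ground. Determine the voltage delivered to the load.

The pot divides into 4.631 Ω above the wiper and 29.17 Ω below.
(x·R_p) ‖ R_L = 12.41 Ω.
Loaded-divider output: V_out = 19.1 × 0.7283 = 13.91 V.

V_out ≈ 13.9 V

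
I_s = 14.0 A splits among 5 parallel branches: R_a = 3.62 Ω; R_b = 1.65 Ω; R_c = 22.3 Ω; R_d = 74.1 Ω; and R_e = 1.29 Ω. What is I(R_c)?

I ≈ 0.366 A

ΣG = 1/3.62 + 1/1.65 + 1/22.3 + 1/74.1 + 1/1.29 = 1.716.
By the current-divider rule, I = I_s · G_k/ΣG = 14.0 × 0.02613 = 0.3659 A.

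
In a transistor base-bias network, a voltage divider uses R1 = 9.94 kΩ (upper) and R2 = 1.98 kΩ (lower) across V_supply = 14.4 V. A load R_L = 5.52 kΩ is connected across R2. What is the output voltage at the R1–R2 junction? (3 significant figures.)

V_out ≈ 1.84 V

The load sits in parallel with R2, giving an effective lower resistance R2' = R2·R_L/(R2+R_L) = 1.457 kΩ.
Now apply the divider: V_out = 14.4 × 0.1279 = 1.841 V.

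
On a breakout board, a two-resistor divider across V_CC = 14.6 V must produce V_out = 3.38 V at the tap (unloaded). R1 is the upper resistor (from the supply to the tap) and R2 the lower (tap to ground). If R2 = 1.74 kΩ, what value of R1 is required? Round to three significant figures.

R1 ≈ 5.78 kΩ

The divider ratio is R2/(R1+R2) = 3.38/14.6 = 0.2315.
R1 = R2·(1/k − 1) = 1.74 × 3.320 = 5.776 kΩ.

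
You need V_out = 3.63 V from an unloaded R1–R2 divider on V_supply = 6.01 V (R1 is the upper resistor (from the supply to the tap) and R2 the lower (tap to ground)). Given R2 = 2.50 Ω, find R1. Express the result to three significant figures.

The divider ratio is R2/(R1+R2) = 3.63/6.01 = 0.6040.
Rearranging, R1 = R2·(1−k)/k = 2.50 × 0.6556 = 1.639 Ω.

R1 ≈ 1.64 Ω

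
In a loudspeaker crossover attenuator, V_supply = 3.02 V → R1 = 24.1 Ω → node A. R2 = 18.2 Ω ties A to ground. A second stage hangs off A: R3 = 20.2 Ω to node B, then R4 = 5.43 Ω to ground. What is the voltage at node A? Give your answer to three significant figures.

V_A ≈ 0.925 V

Node A sees R2 in parallel with the series input of stage 2, R3 + R4 = 25.63 Ω.
Effective lower resistance at A: R2 ‖ 25.63 = 10.64 Ω.
So V_A = 3.02 × 0.3063 = 0.9251 V.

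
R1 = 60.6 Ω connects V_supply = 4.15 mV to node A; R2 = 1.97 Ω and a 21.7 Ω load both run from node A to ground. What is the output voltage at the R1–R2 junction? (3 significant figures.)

First combine the lower leg with the load: R2 ‖ R_L = 1.806 Ω.
Voltage divider with the loaded lower leg: V_out = 4.15 × 1.806/(60.6 + 1.806) = 4.15 × 0.02894 = 0.1201 mV.
(Unloaded it would be 0.131 mV; the load pulls it down.)

V_out ≈ 0.120 mV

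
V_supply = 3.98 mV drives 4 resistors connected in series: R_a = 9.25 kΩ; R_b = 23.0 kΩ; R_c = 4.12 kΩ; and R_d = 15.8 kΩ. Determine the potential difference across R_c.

Series total: ΣR = 9.25 + 23.0 + 4.12 + 15.8 = 52.17 kΩ.
V = V_supply · R/ΣR = 3.98 × 0.07897 = 0.3143 mV.

V ≈ 0.314 mV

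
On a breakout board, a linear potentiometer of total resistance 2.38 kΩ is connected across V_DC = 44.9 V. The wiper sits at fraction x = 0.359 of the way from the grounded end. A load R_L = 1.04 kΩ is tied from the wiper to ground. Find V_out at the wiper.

The pot divides into 1.526 kΩ above the wiper and 0.8544 kΩ below.
(x·R_p) ‖ R_L = 0.4691 kΩ.
Then V_out = V_DC · 0.4691/(1.526 + 0.4691) = 10.56 V.
(Unloaded: V_out = x·V_DC = 16.1 V.)

V_out ≈ 10.6 V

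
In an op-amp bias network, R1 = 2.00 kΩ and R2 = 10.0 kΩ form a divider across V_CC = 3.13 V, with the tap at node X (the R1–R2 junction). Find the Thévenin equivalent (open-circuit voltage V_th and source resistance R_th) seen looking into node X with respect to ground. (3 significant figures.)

V_th ≈ 2.61 V, R_th ≈ 1.67 kΩ

V_th is the unloaded tap voltage: V_CC · R2/(R1+R2) = 3.13 × 0.8333 = 2.608 V.
Looking into X with the source shorted: R_th = R1·R2/(R1+R2) = 2.000 × 10.0/12.00 = 1.667 kΩ.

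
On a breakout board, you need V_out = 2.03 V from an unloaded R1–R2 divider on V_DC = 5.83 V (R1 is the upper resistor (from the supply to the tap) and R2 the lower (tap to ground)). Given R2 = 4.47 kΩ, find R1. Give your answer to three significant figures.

R1 ≈ 8.37 kΩ

Required fraction k = V_out/V_DC = 0.3482.
Rearranging, R1 = R2·(1−k)/k = 4.47 × 1.872 = 8.367 kΩ.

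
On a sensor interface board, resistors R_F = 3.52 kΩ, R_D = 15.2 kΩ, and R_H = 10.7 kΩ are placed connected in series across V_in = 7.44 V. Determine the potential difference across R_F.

V ≈ 0.890 V

Total series resistance ΣR = 3.52 + 15.2 + 10.7 = 29.42 kΩ.
V = V_in · R/ΣR = 7.44 × 0.1196 = 0.8902 V.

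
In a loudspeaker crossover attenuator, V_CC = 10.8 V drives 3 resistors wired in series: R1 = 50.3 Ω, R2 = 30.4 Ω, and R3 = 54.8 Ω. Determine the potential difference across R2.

V ≈ 2.42 V

ΣR = 50.3 + 30.4 + 54.8 = 135.5 Ω.
Voltage divider: V = V_CC · (30.40 / 135.5) = 10.8 × 0.2244 = 2.423 V.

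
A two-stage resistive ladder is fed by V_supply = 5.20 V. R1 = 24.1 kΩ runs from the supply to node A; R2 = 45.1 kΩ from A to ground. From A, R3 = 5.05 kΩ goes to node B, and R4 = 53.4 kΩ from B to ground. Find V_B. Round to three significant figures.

V_B ≈ 2.44 V

Looking into the second stage from A: R3 + R4 = 58.45 kΩ appears in parallel with R2.
R2 ‖ (R3+R4) = 25.46 kΩ.
V_A = 5.20 × 25.46/(24.1 + 25.46) = 2.671 V.
Then the unloaded second divider: V_B = V_A × R4/(R3+R4) = 2.671 × 0.9136 = 2.440 V.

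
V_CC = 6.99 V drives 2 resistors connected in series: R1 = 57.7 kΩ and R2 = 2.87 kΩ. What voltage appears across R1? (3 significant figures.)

ΣR = 57.7 + 2.87 = 60.57 kΩ.
Voltage divider: V = V_CC · (57.70 / 60.57) = 6.99 × 0.9526 = 6.659 V.

V ≈ 6.66 V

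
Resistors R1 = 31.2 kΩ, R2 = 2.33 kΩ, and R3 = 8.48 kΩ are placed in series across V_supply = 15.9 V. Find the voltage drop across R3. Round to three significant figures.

V ≈ 3.21 V

Total series resistance ΣR = 31.2 + 2.33 + 8.48 = 42.01 kΩ.
V = V_supply · R/ΣR = 15.9 × 0.2019 = 3.210 V.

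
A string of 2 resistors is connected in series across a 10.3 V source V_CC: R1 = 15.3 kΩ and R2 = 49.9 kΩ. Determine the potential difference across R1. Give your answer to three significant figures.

Series total: ΣR = 15.3 + 49.9 = 65.20 kΩ.
V = V_CC · R/ΣR = 10.3 × 0.2347 = 2.417 V.

V ≈ 2.42 V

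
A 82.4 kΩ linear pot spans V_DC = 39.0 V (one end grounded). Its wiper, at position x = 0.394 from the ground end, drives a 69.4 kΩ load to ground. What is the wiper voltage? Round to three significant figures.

Split the track: R_lower = x·R_p = 32.47 kΩ, R_upper = (1−x)·R_p = 49.93 kΩ.
(x·R_p) ‖ R_L = 22.12 kΩ.
Loaded-divider output: V_out = 39.0 × 0.3070 = 11.97 V.

V_out ≈ 12.0 V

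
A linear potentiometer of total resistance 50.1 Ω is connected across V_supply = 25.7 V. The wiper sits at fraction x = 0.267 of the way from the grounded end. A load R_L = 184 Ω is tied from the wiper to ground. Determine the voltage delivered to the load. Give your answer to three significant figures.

V_out ≈ 6.51 V

The pot divides into 36.72 Ω above the wiper and 13.38 Ω below.
Lower segment in parallel with the load: 13.38 ‖ 184 = 12.47 Ω.
Loaded-divider output: V_out = 25.7 × 0.2535 = 6.515 V.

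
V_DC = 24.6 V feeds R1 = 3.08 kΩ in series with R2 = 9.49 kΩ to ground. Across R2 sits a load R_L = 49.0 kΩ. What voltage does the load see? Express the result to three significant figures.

V_out ≈ 17.7 V

The load sits in parallel with R2, giving an effective lower resistance R2' = R2·R_L/(R2+R_L) = 7.950 kΩ.
Voltage divider with the loaded lower leg: V_out = 24.6 × 7.950/(3.08 + 7.950) = 24.6 × 0.7208 = 17.73 V.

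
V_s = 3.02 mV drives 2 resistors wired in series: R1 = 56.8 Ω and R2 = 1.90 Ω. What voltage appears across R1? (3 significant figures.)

V ≈ 2.92 mV

ΣR = 56.8 + 1.90 = 58.70 Ω.
V = V_s · R/ΣR = 3.02 × 0.9676 = 2.922 mV.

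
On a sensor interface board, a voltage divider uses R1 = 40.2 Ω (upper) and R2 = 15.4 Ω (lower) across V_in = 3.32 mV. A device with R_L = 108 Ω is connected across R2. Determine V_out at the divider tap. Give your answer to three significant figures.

First combine the lower leg with the load: R2 ‖ R_L = 13.48 Ω.
Then V_out = V_in · R2'/(R1 + R2') = 3.32 × 13.48/53.68 = 0.8336 mV.
(Unloaded it would be 0.920 mV; the load pulls it down.)

V_out ≈ 0.834 mV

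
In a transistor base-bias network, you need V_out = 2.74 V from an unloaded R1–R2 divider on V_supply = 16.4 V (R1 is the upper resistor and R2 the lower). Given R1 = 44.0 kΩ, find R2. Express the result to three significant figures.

V_out/V_supply = R2/(R1+R2) = 0.1671.
Rearranging, R2 = R1·k/(1−k) = 44.0 × 0.2006 = 8.826 kΩ.

R2 ≈ 8.83 kΩ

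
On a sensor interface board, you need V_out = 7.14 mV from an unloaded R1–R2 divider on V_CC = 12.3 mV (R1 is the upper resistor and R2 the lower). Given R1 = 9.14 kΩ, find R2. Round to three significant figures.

R2 ≈ 12.6 kΩ

The divider ratio is R2/(R1+R2) = 7.14/12.3 = 0.5805.
So R2 = R1 · V_out/(V_CC − V_out) = 9.14 × 7.14/(12.3 − 7.14) = 9.14 × 1.384 = 12.65 kΩ.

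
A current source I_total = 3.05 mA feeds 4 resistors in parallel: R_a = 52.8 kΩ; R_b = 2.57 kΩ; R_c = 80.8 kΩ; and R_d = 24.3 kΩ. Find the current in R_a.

I ≈ 0.125 mA

Total conductance ΣG = 1/52.8 + 1/2.57 + 1/80.8 + 1/24.3 = 0.4616 (units of 1/kΩ).
By the current-divider rule, I = I_total · G_k/ΣG = 3.05 × 0.04103 = 0.1251 mA.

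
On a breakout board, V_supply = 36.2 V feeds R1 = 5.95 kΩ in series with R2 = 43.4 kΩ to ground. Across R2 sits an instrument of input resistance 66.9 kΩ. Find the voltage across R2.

The load sits in parallel with R2, giving an effective lower resistance R2' = R2·R_L/(R2+R_L) = 26.32 kΩ.
Now apply the divider: V_out = 36.2 × 0.8156 = 29.53 V.

V_out ≈ 29.5 V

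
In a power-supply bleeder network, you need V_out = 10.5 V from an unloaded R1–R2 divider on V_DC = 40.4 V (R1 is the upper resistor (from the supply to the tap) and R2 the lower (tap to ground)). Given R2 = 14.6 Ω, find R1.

Required fraction k = V_out/V_DC = 0.2599.
R1 = R2·(1/k − 1) = 14.6 × 2.848 = 41.58 Ω.

R1 ≈ 41.6 Ω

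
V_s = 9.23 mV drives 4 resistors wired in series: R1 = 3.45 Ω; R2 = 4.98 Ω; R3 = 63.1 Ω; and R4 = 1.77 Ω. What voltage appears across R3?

Series total: ΣR = 3.45 + 4.98 + 63.1 + 1.77 = 73.30 Ω.
V = V_s · R/ΣR = 9.23 × 0.8608 = 7.946 mV.

V ≈ 7.95 mV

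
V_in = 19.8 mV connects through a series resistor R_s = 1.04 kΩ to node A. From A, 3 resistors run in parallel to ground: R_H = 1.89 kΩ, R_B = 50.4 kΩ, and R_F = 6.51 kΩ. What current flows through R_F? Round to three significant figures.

Parallel bank: R_p = 1/(1/1.89 + 1/50.4 + 1/6.51) = 1.423 kΩ.
V_A by voltage divider: V_A = 19.8 × 1.423/(1.04 + 1.423) = 11.44 mV.
Branch current I = V_A/R_F = 11.44/6.51 = 1.757 µA.

I ≈ 1.76 µA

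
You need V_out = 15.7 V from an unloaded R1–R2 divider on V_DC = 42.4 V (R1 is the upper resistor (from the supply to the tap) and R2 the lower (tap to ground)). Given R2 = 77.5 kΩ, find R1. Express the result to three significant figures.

The divider ratio is R2/(R1+R2) = 15.7/42.4 = 0.3703.
R1 = R2·(1/k − 1) = 77.5 × 1.701 = 131.8 kΩ.

R1 ≈ 132 kΩ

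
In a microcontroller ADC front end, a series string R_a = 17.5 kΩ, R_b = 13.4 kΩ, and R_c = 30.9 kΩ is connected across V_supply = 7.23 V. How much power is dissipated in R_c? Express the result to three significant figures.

The common current is I = 7.23/61.80 = 0.1170 mA.
P(R_c) = I²·R_c = (0.1170)² × 30.9 = 0.4229 mW.

P ≈ 0.423 mW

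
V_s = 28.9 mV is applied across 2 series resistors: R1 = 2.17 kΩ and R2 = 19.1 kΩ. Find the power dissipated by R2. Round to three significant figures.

P ≈ 35.3 nW

Series current I = V_s/ΣR = 28.9/21.27 = 1.359 µA.
V(R2) = I·R = 25.95 mV; P = V·I = 25.95 × 1.359 = 35.26 nW.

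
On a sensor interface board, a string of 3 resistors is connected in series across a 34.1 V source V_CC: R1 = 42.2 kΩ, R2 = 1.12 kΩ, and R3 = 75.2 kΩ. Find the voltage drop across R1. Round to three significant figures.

V ≈ 12.1 V

Series total: ΣR = 42.2 + 1.12 + 75.2 = 118.5 kΩ.
By the voltage-divider rule, V = 34.1 × 42.20/118.5 = 12.14 V.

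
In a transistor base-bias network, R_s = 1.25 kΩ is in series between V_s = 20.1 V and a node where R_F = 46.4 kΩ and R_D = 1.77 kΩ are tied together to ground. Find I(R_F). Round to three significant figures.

Equivalent of the parallel group: R_p = 1.705 kΩ.
V_A = 20.1 × 1.705/2.955 = 11.60 V.
I(R_F) = V_A / R_F = 11.60/46.4 = 0.2499 mA.

I ≈ 0.250 mA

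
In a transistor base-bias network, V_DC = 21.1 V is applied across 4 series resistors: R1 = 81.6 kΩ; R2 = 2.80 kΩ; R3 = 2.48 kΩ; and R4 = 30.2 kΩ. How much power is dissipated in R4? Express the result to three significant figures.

Series current I = V_DC/ΣR = 21.1/117.1 = 0.1802 mA.
V(R4) = I·R = 5.443 V; P = V·I = 5.443 × 0.1802 = 0.9809 mW.

P ≈ 0.981 mW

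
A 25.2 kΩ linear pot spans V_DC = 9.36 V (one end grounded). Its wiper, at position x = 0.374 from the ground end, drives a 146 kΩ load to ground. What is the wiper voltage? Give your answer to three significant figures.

V_out ≈ 3.36 V

The pot divides into 15.78 kΩ above the wiper and 9.425 kΩ below.
R_L loads the lower segment: effective lower R = 8.853 kΩ.
Loaded-divider output: V_out = 9.36 × 0.3595 = 3.365 V.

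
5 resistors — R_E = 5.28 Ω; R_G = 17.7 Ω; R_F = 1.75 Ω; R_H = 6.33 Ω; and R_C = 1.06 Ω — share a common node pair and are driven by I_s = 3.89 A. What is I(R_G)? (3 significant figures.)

ΣG = 1/5.28 + 1/17.7 + 1/1.75 + 1/6.33 + 1/1.06 = 1.919.
R_G takes the fraction G_k/ΣG = 0.05650/1.919 = 0.02945, so I = 3.89 × 0.02945 = 0.1145 A.

I ≈ 0.115 A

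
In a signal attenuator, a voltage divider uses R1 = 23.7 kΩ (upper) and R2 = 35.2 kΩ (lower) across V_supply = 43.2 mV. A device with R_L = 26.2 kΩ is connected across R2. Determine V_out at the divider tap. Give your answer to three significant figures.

First combine the lower leg with the load: R2 ‖ R_L = 15.02 kΩ.
Voltage divider with the loaded lower leg: V_out = 43.2 × 15.02/(23.7 + 15.02) = 43.2 × 0.3879 = 16.76 mV.

V_out ≈ 16.8 mV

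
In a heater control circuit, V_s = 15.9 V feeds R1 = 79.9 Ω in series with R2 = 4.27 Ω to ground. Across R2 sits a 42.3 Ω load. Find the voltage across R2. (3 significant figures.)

V_out ≈ 0.736 V

First combine the lower leg with the load: R2 ‖ R_L = 3.878 Ω.
Now apply the divider: V_out = 15.9 × 0.04629 = 0.7361 V.
(Unloaded it would be 0.807 V; the load pulls it down.)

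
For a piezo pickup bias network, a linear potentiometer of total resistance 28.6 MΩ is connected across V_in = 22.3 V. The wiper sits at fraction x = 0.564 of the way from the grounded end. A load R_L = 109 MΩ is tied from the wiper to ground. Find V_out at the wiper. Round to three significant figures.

V_out ≈ 11.8 V

Lower segment x·R_p = 16.13 MΩ; upper segment (1−x)·R_p = 12.47 MΩ.
R_L loads the lower segment: effective lower R = 14.05 MΩ.
Loaded-divider output: V_out = 22.3 × 0.5298 = 11.81 V.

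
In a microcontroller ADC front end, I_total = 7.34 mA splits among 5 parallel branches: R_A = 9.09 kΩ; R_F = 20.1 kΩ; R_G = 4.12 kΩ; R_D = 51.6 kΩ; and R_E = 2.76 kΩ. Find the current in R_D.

ΣG = 1/9.09 + 1/20.1 + 1/4.12 + 1/51.6 + 1/2.76 = 0.7842.
By the current-divider rule, I = I_total · G_k/ΣG = 7.34 × 0.02471 = 0.1814 mA.

I ≈ 0.181 mA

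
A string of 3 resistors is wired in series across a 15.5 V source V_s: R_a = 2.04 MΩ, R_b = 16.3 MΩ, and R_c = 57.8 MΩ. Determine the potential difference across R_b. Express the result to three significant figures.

ΣR = 2.04 + 16.3 + 57.8 = 76.14 MΩ.
Voltage divider: V = V_s · (16.30 / 76.14) = 15.5 × 0.2141 = 3.318 V.

V ≈ 3.32 V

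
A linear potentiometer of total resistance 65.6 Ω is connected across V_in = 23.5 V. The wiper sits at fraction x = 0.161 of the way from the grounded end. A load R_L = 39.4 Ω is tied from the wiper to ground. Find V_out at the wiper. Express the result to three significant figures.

V_out ≈ 3.09 V

Split the track: R_lower = x·R_p = 10.56 Ω, R_upper = (1−x)·R_p = 55.04 Ω.
R_L loads the lower segment: effective lower R = 8.329 Ω.
Then V_out = V_in · 8.329/(55.04 + 8.329) = 3.089 V.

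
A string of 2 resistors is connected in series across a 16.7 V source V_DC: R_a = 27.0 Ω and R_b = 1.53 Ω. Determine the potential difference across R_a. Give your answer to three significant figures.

Series total: ΣR = 27.0 + 1.53 = 28.53 Ω.
V = V_DC · R/ΣR = 16.7 × 0.9464 = 15.80 V.

V ≈ 15.8 V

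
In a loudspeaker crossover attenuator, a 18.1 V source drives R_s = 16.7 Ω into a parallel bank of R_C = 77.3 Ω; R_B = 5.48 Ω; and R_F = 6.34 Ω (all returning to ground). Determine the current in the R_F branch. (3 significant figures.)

I ≈ 0.414 A

Parallel bank: R_p = 1/(1/77.3 + 1/5.48 + 1/6.34) = 2.832 Ω.
Node voltage V_A = V_in · R_p/(R_s + R_p) = 18.1 × 0.1450 = 2.624 V.
Branch current I = V_A/R_F = 2.624/6.34 = 0.4139 A.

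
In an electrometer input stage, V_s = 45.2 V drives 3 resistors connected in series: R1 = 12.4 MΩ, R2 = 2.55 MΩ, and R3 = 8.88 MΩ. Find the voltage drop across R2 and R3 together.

Total series resistance ΣR = 12.4 + 2.55 + 8.88 = 23.83 MΩ.
R_{R2..R3} = 2.55 + 8.88 = 11.43 MΩ.
Voltage divider: V = V_s · (11.43 / 23.83) = 45.2 × 0.4796 = 21.68 V.

V ≈ 21.7 V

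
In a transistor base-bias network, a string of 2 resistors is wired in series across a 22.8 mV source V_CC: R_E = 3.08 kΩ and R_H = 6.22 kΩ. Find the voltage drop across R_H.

V ≈ 15.2 mV

Total series resistance ΣR = 3.08 + 6.22 = 9.300 kΩ.
V = V_CC · R/ΣR = 22.8 × 0.6688 = 15.25 mV.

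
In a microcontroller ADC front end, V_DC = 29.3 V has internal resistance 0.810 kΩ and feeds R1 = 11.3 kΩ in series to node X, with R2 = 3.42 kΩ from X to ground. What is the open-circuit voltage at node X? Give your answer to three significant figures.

R1' = 0.810 + 11.3 = 12.11 kΩ (source resistance + R1).
With X open, the divider is unloaded: V_th = 29.3 × 3.42/15.53 = 6.452 V.

V_th ≈ 6.45 V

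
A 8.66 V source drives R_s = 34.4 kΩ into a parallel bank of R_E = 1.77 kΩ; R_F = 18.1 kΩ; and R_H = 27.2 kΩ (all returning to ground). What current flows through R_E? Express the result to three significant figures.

Parallel bank: R_p = 1/(1/1.77 + 1/18.1 + 1/27.2) = 1.522 kΩ.
V_A by voltage divider: V_A = 8.66 × 1.522/(34.4 + 1.522) = 0.3669 V.
I(R_E) = V_A / R_E = 0.3669/1.77 = 0.2073 mA.
(Equivalently: I_total = 0.2411 mA, then current-divider fraction G_k/ΣG = 0.8599.)

I ≈ 0.207 mA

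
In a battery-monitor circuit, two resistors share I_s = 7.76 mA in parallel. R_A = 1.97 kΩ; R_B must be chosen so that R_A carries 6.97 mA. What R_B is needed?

R_B ≈ 17.4 kΩ

In a two-way split, I_A/I_s = R_B/(R_A + R_B).
6.97/7.76 = R_B/(R_A + R_B) → R_B = R_A · (0.8982)/(1 − 0.8982) = 1.97 × 8.823 = 17.38 kΩ.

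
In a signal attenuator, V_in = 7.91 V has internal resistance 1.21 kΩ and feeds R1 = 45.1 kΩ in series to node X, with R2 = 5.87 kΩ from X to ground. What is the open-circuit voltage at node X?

V_th ≈ 0.890 V

R1' = 1.21 + 45.1 = 46.31 kΩ (source resistance + R1).
V_th is the unloaded tap voltage: V_in · R2/(R1'+R2) = 7.91 × 0.1125 = 0.8898 V.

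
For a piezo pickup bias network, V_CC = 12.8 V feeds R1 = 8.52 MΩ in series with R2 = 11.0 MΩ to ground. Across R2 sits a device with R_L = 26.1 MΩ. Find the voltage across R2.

R2 ‖ R_L = (11.0 × 26.1)/(11.0 + 26.1) = 7.739 MΩ.
Voltage divider with the loaded lower leg: V_out = 12.8 × 7.739/(8.52 + 7.739) = 12.8 × 0.4760 = 6.092 V.
(Unloaded it would be 7.21 V; the load pulls it down.)

V_out ≈ 6.09 V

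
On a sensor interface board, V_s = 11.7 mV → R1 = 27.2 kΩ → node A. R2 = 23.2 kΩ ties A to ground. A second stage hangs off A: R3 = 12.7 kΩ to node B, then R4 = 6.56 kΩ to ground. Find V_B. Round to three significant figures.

Looking into the second stage from A: R3 + R4 = 19.26 kΩ appears in parallel with R2.
R2 ‖ (R3+R4) = 10.52 kΩ.
V_A = 11.7 × 10.52/(27.2 + 10.52) = 3.264 mV.
V_B = V_A × 0.3406 = 1.112 mV.

V_B ≈ 1.11 mV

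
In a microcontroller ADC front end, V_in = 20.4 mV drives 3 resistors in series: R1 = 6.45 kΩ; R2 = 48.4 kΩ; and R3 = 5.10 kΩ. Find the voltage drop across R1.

Total series resistance ΣR = 6.45 + 48.4 + 5.10 = 59.95 kΩ.
By the voltage-divider rule, V = 20.4 × 6.450/59.95 = 2.195 mV.

V ≈ 2.19 mV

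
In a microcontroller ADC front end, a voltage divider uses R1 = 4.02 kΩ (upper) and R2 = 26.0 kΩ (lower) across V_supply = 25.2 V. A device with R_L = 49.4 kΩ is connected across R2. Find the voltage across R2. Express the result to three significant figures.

V_out ≈ 20.4 V

R2 ‖ R_L = (26.0 × 49.4)/(26.0 + 49.4) = 17.03 kΩ.
Voltage divider with the loaded lower leg: V_out = 25.2 × 17.03/(4.02 + 17.03) = 25.2 × 0.8091 = 20.39 V.
(Unloaded it would be 21.8 V; the load pulls it down.)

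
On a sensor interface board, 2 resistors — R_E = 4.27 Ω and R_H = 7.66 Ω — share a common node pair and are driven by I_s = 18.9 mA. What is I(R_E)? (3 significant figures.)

I ≈ 12.1 mA

With just two branches, the current splits inversely with resistance.
So I = 18.9 × 7.66/11.93 = 12.14 mA.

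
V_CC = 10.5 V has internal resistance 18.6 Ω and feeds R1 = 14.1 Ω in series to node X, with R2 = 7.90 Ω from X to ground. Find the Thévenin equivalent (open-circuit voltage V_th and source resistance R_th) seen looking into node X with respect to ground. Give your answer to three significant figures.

V_th ≈ 2.04 V, R_th ≈ 6.36 Ω

R1' = 18.6 + 14.1 = 32.70 Ω (source resistance + R1).
Open-circuit (no load on X): V_th = V_CC · R2/(R1' + R2) = 10.5 × 7.90/(32.70 + 7.90) = 2.043 V.
Looking into X with the source shorted: R_th = R1'·R2/(R1'+R2) = 32.70 × 7.90/40.60 = 6.363 Ω.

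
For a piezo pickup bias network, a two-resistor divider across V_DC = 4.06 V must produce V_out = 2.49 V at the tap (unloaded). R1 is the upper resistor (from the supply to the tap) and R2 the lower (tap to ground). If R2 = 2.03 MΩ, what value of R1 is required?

Required fraction k = V_out/V_DC = 0.6133.
So R1 = R2 · (V_DC/V_out − 1) = 2.03 × (4.06/2.49 − 1) = 2.03 × 0.6305 = 1.280 MΩ.

R1 ≈ 1.28 MΩ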